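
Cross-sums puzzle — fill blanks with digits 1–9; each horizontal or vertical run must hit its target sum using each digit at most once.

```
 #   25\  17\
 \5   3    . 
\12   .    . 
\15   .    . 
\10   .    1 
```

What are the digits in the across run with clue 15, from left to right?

R1C2 = 5 − 3 = 2 completes the 5 across.
R4C1 = 10 − 1 = 9 completes the 10 across.
Nothing is forced directly, so branch on R2C1, whose candidates are 5 or 7 or 8. If R2C1 = 5: then R2C2 would have to be in {7} for the 12 across but in {5,6,8,9} for the 17 down — contradiction. If R2C1 = 8: then R2C2 would have to be in {4} for the 12 across but in {5,6,8,9} for the 17 down — contradiction. So R2C1 = 7.
R2C2 = 12 − 7 = 5 completes the 12 across.
R3C1 = 25 − 19 = 6 completes the 25 down.
R3C2 = 15 − 6 = 9 completes the 15 across.

6, 9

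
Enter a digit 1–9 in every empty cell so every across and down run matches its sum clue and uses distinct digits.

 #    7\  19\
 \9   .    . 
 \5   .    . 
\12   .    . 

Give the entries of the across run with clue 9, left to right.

7 in 3 cells must be {1,2,4}.
The 12 across and the 7 down share only 4, so R3C1 = 4.
R3C2 = 12 − 4 = 8 completes the 12 across.
Nothing is forced directly, so branch on R1C1, whose candidates are 1 or 2. If R1C1 = 1: then R1C2 would have to be in {8} for the 9 across but in {2,4,5,6,7,9} for the 19 down — contradiction. So R1C1 = 2.
R1C2 = 9 − 2 = 7 completes the 9 across.
R2C1 = 7 − 6 = 1 completes the 7 down.
R2C2 = 5 − 1 = 4 completes the 5 across.

2 7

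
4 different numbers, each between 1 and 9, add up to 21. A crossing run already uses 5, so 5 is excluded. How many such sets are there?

4 distinct digits from 1–9 sum between 10 and 30.
Dropping sets that contain 5.
Enumerating: {1,3,8,9}, {1,4,7,9}, {2,3,7,9}, {2,4,6,9}, {2,4,7,8}, {3,4,6,8}.

6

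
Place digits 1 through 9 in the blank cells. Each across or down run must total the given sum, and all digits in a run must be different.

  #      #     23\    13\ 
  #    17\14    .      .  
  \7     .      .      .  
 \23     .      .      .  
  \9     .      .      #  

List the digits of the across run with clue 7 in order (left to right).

7 in 3 cells must be {1,2,4}; 23 in 3 cells must be {6,8,9}.
Nothing is forced directly, so branch on R3C3, whose candidates are 6 or 8 or 9. If R3C3 = 8: then R1C3 would have to be in {5,6,8,9} for the 14 across but in {1,2,3,4} for the 13 down — contradiction. If R3C3 = 9: then R1C3 would have to be in {5,6,8,9} for the 14 across but in {1,3} for the 13 down — contradiction. So R3C3 = 6.
Given what's placed, R1C3 must be 5 to fit the 14 across and 13 down.
R2C3 = 13 − 11 = 2 completes the 13 down.
R1C2 = 14 − 5 = 9 completes the 14 across.
R3C2 = 8: the only remaining digit allowed by both the 23 across and the 23 down.
R3C1 = 23 − 14 = 9 completes the 23 across.
Given what's placed, R2C1 must be 1 to fit the 7 across and 17 down.
R2C2 = 7 − 3 = 4 completes the 7 across.

1, 4, 2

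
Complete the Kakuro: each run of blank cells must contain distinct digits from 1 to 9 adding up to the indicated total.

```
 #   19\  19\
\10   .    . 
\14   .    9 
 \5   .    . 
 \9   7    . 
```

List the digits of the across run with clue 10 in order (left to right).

R2C1 = 14 − 9 = 5 completes the 14 across.
R4C2 = 9 − 7 = 2 completes the 9 across.
Nothing is forced directly, so branch on R3C2, whose candidates are 1 or 3. If R3C2 = 3: then R1C2 would have to be in {1,2,3,4,6,7,8,9} for the 10 across but in {5} for the 19 down — contradiction. So R3C2 = 1.
R1C2 = 19 − 12 = 7 completes the 19 down.
R3C1 = 5 − 1 = 4 completes the 5 across.
R1C1 = 10 − 7 = 3 completes the 10 across.

3 7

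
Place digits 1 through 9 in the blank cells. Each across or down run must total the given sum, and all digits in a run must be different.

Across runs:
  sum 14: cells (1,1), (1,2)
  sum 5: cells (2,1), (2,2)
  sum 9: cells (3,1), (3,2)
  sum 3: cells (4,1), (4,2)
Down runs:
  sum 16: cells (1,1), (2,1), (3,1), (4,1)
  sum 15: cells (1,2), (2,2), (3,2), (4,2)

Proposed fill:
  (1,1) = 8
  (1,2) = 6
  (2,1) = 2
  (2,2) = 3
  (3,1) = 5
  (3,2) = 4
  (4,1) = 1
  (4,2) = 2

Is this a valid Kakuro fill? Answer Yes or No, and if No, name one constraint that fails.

Yes

Across: 8+6=14; 2+3=5; 5+4=9; 1+2=3. Down: 8+2+5+1=16; 6+3+4+2=15. No digit repeats within any run.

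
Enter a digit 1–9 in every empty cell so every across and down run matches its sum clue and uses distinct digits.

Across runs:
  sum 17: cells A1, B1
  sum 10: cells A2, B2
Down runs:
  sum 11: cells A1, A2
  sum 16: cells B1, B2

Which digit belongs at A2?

3

17 in 2 cells must be {8,9}; 16 in 2 cells must be {7,9}.
The 17 across and the 16 down share only 9, so B1 = 9.
B2 = 16 − 9 = 7 completes the 16 down.
A1 = 17 − 9 = 8 completes the 17 across.
A2 = 10 − 7 = 3 completes the 10 across.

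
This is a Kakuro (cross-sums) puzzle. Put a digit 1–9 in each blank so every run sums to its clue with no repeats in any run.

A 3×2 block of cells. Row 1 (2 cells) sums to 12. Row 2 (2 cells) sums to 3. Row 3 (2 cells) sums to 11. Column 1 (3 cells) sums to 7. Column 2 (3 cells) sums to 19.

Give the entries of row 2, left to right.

1 2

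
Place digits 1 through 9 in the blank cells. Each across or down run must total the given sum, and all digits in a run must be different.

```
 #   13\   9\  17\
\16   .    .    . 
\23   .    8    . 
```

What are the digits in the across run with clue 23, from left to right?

23 in 3 cells must be {6,8,9}; 17 in 2 cells must be {8,9}.
R1C2 = 9 − 8 = 1 completes the 9 down.
R2C3 = 9: the only remaining digit allowed by both the 23 across and the 17 down.
R1C3 = 17 − 9 = 8 completes the 17 down.
R2C1 = 23 − 17 = 6 completes the 23 across.
R1C1 = 16 − 9 = 7 completes the 16 across.

6, 8, 9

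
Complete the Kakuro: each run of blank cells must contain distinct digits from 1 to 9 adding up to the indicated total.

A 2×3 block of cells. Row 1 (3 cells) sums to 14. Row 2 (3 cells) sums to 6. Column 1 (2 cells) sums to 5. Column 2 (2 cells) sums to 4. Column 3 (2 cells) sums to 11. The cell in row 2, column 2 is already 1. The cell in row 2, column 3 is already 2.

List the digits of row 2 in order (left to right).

6 in 3 cells must be {1,2,3}; 4 in 2 cells must be {1,3}.
(1,2) = 4 − 1 = 3 completes the 4 down.
(1,3) = 11 − 2 = 9 completes the 11 down.
(2,1) = 6 − 3 = 3 completes the 6 across.
(1,1) = 14 − 12 = 2 completes the 14 across.

3 1 2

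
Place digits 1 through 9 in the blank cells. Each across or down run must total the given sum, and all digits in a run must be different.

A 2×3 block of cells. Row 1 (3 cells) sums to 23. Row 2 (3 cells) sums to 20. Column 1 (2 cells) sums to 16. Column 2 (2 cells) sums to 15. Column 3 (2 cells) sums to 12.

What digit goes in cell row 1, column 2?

6

23 in 3 cells must be {6,8,9}; 16 in 2 cells must be {7,9}.
The 23 across and the 16 down share only 9, so (1,1) = 9.
Given what's placed, (1,3) must be 8 to fit the 23 across and 12 down.
(2,1) = 16 − 9 = 7 completes the 16 down.
(2,3) = 12 − 8 = 4 completes the 12 down.
(1,2) = 23 − 17 = 6 completes the 23 across.
(2,2) = 20 − 11 = 9 completes the 20 across.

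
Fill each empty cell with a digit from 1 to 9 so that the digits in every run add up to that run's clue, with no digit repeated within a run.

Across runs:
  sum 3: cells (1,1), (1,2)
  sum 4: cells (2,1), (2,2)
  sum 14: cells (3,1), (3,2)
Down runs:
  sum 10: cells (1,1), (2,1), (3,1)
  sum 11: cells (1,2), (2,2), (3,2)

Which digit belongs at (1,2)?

2

3 in 2 cells must be {1,2}; 4 in 2 cells must be {1,3}.
Nothing is forced directly, so branch on (3,1), whose candidates are 5 or 6. If (3,1) = 5: then (3,2) would have to be in {9} for the 14 across but in {1,2,3,4,5,6,7,8} for the 11 down — contradiction. So (3,1) = 6.
Given what's placed, (1,1) must be 1 to fit the 3 across and 10 down.
(1,2) = 3 − 1 = 2 completes the 3 across.
(2,1) = 10 − 7 = 3 completes the 10 down.
(2,2) = 4 − 3 = 1 completes the 4 across.
(3,2) = 14 − 6 = 8 completes the 14 across.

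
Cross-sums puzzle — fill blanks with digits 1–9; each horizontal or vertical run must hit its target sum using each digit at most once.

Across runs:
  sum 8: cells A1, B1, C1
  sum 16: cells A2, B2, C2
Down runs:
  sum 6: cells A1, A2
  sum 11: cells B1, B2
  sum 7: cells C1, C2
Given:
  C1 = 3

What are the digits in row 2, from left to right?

5 7 4

B1 = 4: the only remaining digit allowed by both the 8 across and the 11 down.
B2 = 11 − 4 = 7 completes the 11 down.
C2 = 7 − 3 = 4 completes the 7 down.
A1 = 8 − 7 = 1 completes the 8 across.
A2 = 16 − 11 = 5 completes the 16 across.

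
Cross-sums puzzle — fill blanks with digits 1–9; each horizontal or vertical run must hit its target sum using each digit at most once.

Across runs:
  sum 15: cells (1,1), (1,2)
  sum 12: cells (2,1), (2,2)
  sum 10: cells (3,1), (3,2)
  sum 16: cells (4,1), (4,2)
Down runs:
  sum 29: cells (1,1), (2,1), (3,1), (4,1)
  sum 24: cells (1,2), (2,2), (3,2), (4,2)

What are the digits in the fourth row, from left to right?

7 9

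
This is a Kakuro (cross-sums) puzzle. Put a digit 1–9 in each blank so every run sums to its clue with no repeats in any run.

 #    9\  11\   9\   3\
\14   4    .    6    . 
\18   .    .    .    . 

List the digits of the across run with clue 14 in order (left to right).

4 3 6 1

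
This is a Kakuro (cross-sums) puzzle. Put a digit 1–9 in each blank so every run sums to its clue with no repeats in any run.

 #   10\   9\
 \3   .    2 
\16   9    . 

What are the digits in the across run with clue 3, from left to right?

1, 2

3 in 2 cells must be {1,2}; 16 in 2 cells must be {7,9}.
R1C1 = 3 − 2 = 1 completes the 3 across.
R2C2 = 16 − 9 = 7 completes the 16 across.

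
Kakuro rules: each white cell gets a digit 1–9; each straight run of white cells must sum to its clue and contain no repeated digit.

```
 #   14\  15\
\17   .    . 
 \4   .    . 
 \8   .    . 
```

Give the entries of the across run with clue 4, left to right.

17 in 2 cells must be {8,9}; 4 in 2 cells must be {1,3}.
Nothing is forced directly, so branch on R1C1, whose candidates are 8 or 9. If R1C1 = 8: that forces R1C2 = 9, R2C1 = 1, after which R2C2 would have to be in {3} for the 4 across but in {1,2,4,5} for the 15 down — contradiction. So R1C1 = 9.
R1C2 = 17 − 9 = 8 completes the 17 across.
Nothing is forced directly, so branch on R2C1, whose candidates are 1 or 3. If R2C1 = 1: that forces R2C2 = 3, after which R3C1 would have to be in {1,2,3,5,6,7} for the 8 across but in {4} for the 14 down — contradiction. So R2C1 = 3.
R2C2 = 4 − 3 = 1 completes the 4 across.
R3C1 = 14 − 12 = 2 completes the 14 down.
R3C2 = 8 − 2 = 6 completes the 8 across.

3, 1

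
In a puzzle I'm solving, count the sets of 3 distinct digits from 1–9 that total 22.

2

3 distinct digits from 1–9 sum between 6 and 24.
Enumerating: {5,8,9}, {6,7,9}.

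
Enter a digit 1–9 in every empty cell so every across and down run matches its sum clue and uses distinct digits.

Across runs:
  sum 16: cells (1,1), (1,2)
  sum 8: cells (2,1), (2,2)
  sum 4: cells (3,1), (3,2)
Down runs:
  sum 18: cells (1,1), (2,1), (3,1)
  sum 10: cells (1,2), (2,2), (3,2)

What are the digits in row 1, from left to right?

16 in 2 cells must be {7,9}; 4 in 2 cells must be {1,3}.
The 16 across and the 10 down share only 7, so (1,2) = 7.
Given what's placed, (3,2) must be 1 to fit the 4 across and 10 down.
(1,1) = 16 − 7 = 9 completes the 16 across.
(2,2) = 10 − 8 = 2 completes the 10 down.
(3,1) = 4 − 1 = 3 completes the 4 across.
(2,1) = 8 − 2 = 6 completes the 8 across.

9, 7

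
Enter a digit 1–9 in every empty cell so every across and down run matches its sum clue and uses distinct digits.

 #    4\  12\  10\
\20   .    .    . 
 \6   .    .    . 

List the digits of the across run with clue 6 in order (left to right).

1 3 2

6 in 3 cells must be {1,2,3}; 4 in 2 cells must be {1,3}.
The 20 across and the 4 down share only 3, so R1C1 = 3.
R2C1 = 4 − 3 = 1 completes the 4 down.
Given what's placed, R2C2 must be 3 to fit the 6 across and 12 down.
R2C3 = 6 − 4 = 2 completes the 6 across.
R1C2 = 12 − 3 = 9 completes the 12 down.
R1C3 = 20 − 12 = 8 completes the 20 across.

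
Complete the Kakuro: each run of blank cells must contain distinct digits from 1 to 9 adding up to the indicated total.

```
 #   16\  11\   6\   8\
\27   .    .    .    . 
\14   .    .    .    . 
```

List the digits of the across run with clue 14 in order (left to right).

7 4 1 2

16 in 2 cells must be {7,9}.
Only 7 fits R2C1 under both its across sum 14 and down sum 16.
R1C1 = 16 − 7 = 9 completes the 16 down.
Nothing is forced directly, so branch on R2C2, whose candidates are 2 or 4. If R2C2 = 2: then R1C2 would have to be in {3,4,5,6,7,8} for the 27 across but in {9} for the 11 down — contradiction. So R2C2 = 4.
R1C2 = 11 − 4 = 7 completes the 11 down.
R1C3 = 5: the only remaining digit allowed by both the 27 across and the 6 down.
R1C4 = 27 − 21 = 6 completes the 27 across.
R2C3 = 6 − 5 = 1 completes the 6 down.
R2C4 = 14 − 12 = 2 completes the 14 across.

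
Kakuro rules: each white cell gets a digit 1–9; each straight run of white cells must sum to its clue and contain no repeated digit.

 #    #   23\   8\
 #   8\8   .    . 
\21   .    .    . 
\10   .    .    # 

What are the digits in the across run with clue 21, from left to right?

7 8 6

23 in 3 cells must be {6,8,9}.
The 8 across and the 23 down share only 6, so R1C2 = 6.
R1C3 = 8 − 6 = 2 completes the 8 across.
R2C3 = 8 − 2 = 6 completes the 8 down.
R2C1 = 7: the only remaining digit allowed by both the 21 across and the 8 down.
R2C2 = 21 − 13 = 8 completes the 21 across.
R3C1 = 8 − 7 = 1 completes the 8 down.
R3C2 = 10 − 1 = 9 completes the 10 across.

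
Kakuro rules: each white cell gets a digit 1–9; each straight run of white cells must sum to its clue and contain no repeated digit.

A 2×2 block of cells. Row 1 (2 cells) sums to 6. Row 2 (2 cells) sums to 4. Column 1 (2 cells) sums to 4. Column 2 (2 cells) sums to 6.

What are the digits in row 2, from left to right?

4 in 2 cells must be {1,3}.
The 6 across and the 4 down share only 1, so (1,1) = 1.
(1,2) = 6 − 1 = 5 completes the 6 across.
(2,1) = 4 − 1 = 3 completes the 4 down.
(2,2) = 4 − 3 = 1 completes the 4 across.

3 1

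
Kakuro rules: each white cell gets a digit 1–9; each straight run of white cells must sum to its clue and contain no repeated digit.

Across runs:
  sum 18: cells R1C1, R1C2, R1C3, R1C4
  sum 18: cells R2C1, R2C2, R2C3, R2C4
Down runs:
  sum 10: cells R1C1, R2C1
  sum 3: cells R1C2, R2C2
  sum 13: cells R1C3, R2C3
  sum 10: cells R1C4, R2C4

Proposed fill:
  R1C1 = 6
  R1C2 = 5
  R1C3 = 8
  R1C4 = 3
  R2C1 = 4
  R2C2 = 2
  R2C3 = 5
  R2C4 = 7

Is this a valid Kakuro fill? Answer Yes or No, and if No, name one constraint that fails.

No — the across run R1C1–R1C4 sums to 22, not 18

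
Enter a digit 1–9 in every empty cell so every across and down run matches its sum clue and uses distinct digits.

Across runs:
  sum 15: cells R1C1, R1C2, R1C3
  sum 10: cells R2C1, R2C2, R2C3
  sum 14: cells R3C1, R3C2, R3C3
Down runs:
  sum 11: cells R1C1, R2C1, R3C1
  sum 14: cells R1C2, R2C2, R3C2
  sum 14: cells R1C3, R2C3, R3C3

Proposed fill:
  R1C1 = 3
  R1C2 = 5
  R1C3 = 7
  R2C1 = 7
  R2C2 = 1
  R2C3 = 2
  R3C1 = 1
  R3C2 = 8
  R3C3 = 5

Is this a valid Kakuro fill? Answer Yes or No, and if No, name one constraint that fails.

Across: 3+5+7=15; 7+1+2=10; 1+8+5=14. Down: 3+7+1=11; 5+1+8=14; 7+2+5=14. No digit repeats within any run.

Yes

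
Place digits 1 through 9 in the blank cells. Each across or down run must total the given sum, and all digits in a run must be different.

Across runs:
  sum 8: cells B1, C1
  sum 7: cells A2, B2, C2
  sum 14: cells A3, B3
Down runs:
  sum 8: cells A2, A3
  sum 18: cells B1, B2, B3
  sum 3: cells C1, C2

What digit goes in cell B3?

7 in 3 cells must be {1,2,4}; 3 in 2 cells must be {1,2}.
Nothing is forced directly, so branch on A3, whose candidates are 5 or 6. If A3 = 5: then A2 would have to be in {1,2,4} for the 7 across but in {3} for the 8 down — contradiction. So A3 = 6.
A2 = 8 − 6 = 2 completes the 8 down.
C2 = 1: the only remaining digit allowed by both the 7 across and the 3 down.
B3 = 14 − 6 = 8 completes the 14 across.
C1 = 3 − 1 = 2 completes the 3 down.
B2 = 7 − 3 = 4 completes the 7 across.
B1 = 8 − 2 = 6 completes the 8 across.

8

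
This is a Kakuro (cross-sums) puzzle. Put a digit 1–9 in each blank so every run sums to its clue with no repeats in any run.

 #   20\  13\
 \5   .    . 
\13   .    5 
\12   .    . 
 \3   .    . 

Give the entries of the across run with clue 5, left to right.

3 in 2 cells must be {1,2}.
R2C1 = 13 − 5 = 8 completes the 13 across.
R4C2 = 1: the only remaining digit allowed by both the 3 across and the 13 down.
R4C1 = 3 − 1 = 2 completes the 3 across.
Nothing is forced directly, so branch on R1C2, whose candidates are 3 or 4. If R1C2 = 3: then R1C1 would have to be in {2} for the 5 across but in {1,3,4,6,7,9} for the 20 down — contradiction. So R1C2 = 4.
R1C1 = 5 − 4 = 1 completes the 5 across.
R3C1 = 20 − 11 = 9 completes the 20 down.
R3C2 = 12 − 9 = 3 completes the 12 across.

1 4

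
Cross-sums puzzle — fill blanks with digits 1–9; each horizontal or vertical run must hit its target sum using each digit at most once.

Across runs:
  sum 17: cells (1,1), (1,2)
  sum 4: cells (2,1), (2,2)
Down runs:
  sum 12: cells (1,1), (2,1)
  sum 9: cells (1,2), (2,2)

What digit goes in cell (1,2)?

8

17 in 2 cells must be {8,9}; 4 in 2 cells must be {1,3}.
The 17 across and the 9 down share only 8, so (1,2) = 8.
The 4 across and the 12 down share only 3, so (2,1) = 3.
(2,2) = 4 − 3 = 1 completes the 4 across.
(1,1) = 17 − 8 = 9 completes the 17 across.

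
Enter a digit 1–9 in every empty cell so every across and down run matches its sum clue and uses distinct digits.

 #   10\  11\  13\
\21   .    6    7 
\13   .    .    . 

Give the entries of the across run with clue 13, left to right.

R1C1 = 21 − 13 = 8 completes the 21 across.
R2C1 = 10 − 8 = 2 completes the 10 down.
R2C2 = 11 − 6 = 5 completes the 11 down.
R2C3 = 13 − 7 = 6 completes the 13 across.

2, 5, 6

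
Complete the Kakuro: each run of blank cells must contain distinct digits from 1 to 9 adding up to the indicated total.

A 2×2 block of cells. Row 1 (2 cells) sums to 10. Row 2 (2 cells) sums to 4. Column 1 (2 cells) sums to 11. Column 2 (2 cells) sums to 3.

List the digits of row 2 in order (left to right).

4 in 2 cells must be {1,3}; 3 in 2 cells must be {1,2}.
The 4 across and the 11 down share only 3, so (2,1) = 3.
(2,2) = 4 − 3 = 1 completes the 4 across.
(1,1) = 11 − 3 = 8 completes the 11 down.
(1,2) = 10 − 8 = 2 completes the 10 across.

3, 1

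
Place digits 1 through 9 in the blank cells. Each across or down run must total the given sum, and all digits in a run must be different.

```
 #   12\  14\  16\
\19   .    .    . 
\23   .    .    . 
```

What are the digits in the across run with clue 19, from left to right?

23 in 3 cells must be {6,8,9}; 16 in 2 cells must be {7,9}.
The 23 across and the 16 down share only 9, so R2C3 = 9.
R1C3 = 16 − 9 = 7 completes the 16 down.
Given what's placed, R2C1 must be 8 to fit the 23 across and 12 down.
R2C2 = 23 − 17 = 6 completes the 23 across.
R1C1 = 12 − 8 = 4 completes the 12 down.
R1C2 = 19 − 11 = 8 completes the 19 across.

4, 8, 7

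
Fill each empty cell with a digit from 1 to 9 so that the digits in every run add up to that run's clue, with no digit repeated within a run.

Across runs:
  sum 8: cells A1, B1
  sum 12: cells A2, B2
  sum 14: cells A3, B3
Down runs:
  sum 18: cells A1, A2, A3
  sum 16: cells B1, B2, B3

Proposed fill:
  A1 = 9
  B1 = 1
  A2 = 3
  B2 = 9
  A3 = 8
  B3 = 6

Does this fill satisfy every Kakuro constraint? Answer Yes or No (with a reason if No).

No — the across run A1–B1 sums to 10, not 8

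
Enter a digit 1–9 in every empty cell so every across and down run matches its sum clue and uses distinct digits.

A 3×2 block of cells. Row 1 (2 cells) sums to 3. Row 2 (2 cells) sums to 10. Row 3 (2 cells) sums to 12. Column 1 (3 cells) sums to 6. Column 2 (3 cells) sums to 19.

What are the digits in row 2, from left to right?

2 8

3 in 2 cells must be {1,2}; 6 in 3 cells must be {1,2,3}.
The 3 across and the 19 down share only 2, so (1,2) = 2.
The 12 across and the 6 down share only 3, so (3,1) = 3.
(3,2) = 12 − 3 = 9 completes the 12 across.
(1,1) = 3 − 2 = 1 completes the 3 across.
(2,1) = 6 − 4 = 2 completes the 6 down.
(2,2) = 10 − 2 = 8 completes the 10 across.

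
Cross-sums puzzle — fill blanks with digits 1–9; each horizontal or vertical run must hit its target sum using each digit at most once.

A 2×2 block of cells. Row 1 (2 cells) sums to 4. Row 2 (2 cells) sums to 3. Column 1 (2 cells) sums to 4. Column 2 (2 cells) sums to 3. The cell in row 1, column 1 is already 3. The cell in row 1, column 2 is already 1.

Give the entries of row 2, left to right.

1, 2

4 in 2 cells must be {1,3}; 3 in 2 cells must be {1,2}.
(2,1) = 4 − 3 = 1 completes the 4 down.
(2,2) = 3 − 1 = 2 completes the 3 across.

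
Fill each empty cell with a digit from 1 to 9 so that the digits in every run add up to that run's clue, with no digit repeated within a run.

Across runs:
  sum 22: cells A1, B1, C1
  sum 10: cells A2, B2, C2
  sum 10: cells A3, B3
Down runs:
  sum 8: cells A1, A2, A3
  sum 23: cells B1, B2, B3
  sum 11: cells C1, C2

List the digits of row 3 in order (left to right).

2 8

23 in 3 cells must be {6,8,9}.
Only 5 fits A1 under both its across sum 22 and down sum 8.
The 10 across and the 23 down share only 6, so B2 = 6.
C2 = 3: the only remaining digit allowed by both the 10 across and the 11 down.
C1 = 11 − 3 = 8 completes the 11 down.
A2 = 10 − 9 = 1 completes the 10 across.
A3 = 8 − 6 = 2 completes the 8 down.
B3 = 10 − 2 = 8 completes the 10 across.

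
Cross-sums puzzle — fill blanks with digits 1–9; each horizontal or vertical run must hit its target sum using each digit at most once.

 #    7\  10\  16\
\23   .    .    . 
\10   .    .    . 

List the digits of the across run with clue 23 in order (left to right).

6 8 9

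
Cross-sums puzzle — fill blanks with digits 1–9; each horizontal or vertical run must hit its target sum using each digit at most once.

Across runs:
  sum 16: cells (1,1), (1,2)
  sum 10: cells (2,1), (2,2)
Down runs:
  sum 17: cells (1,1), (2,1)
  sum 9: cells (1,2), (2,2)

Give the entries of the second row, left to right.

16 in 2 cells must be {7,9}; 17 in 2 cells must be {8,9}.
The 16 across and the 17 down share only 9, so (1,1) = 9.
(1,2) = 16 − 9 = 7 completes the 16 across.
(2,1) = 17 − 9 = 8 completes the 17 down.
(2,2) = 10 − 8 = 2 completes the 10 across.

8, 2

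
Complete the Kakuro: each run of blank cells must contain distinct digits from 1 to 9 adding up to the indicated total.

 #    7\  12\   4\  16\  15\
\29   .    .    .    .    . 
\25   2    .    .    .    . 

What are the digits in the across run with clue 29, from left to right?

4 in 2 cells must be {1,3}; 16 in 2 cells must be {7,9}.
R1C1 = 7 − 2 = 5 completes the 7 down.
No cell is forced outright now. R1C4 can only be 7 or 9 (the digits allowed by both its 29 across and its 16 down). If R1C4 = 7: that forces R1C3 = 3, R2C3 = 1, R2C4 = 9, R1C2 = 8, R1C5 = 6, after which R2C2 would have to be in {5,6,7,8} for the 25 across but in {4} for the 12 down — contradiction. So R1C4 = 9.
R2C4 = 16 − 9 = 7 completes the 16 down.
Nothing is forced directly, so branch on R1C3, whose candidates are 1 or 3. If R1C3 = 3: that forces R1C5 = 8, R2C3 = 1, after which R2C5 would have to be in {6,9} for the 25 across but in {7} for the 15 down — contradiction. So R1C3 = 1.
R1C2 = 8: the only remaining digit allowed by both the 29 across and the 12 down.
R1C5 = 29 − 23 = 6 completes the 29 across.

5, 8, 1, 9, 6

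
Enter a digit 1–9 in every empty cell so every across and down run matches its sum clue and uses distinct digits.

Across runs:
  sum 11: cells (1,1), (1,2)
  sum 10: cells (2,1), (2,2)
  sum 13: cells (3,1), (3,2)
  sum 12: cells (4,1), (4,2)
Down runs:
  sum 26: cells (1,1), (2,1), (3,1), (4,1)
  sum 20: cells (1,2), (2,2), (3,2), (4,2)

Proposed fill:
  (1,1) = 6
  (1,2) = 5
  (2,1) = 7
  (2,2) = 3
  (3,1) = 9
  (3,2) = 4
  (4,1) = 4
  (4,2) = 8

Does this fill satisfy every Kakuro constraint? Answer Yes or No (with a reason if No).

Across: 6+5=11; 7+3=10; 9+4=13; 4+8=12. Down: 6+7+9+4=26; 5+3+4+8=20. No digit repeats within any run.

Yes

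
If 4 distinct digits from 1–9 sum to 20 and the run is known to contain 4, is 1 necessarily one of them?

No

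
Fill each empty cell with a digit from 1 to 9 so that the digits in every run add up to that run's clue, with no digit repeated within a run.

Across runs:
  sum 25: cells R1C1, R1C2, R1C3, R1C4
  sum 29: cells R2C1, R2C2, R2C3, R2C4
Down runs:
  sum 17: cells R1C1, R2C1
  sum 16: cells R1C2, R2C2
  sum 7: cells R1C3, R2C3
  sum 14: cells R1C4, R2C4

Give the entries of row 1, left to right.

8 9 2 6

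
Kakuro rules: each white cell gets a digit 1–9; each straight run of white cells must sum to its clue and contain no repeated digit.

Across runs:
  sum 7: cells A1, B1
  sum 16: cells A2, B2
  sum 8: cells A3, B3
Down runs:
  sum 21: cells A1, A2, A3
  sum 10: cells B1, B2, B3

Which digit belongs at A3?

16 in 2 cells must be {7,9}.
The 16 across and the 10 down share only 7, so B2 = 7.
A2 = 16 − 7 = 9 completes the 16 across.
Nothing is forced directly, so branch on A1, whose candidates are 4 or 5. If A1 = 4: then B1 would have to be in {3} for the 7 across but in {1,2} for the 10 down — contradiction. So A1 = 5.
B1 = 7 − 5 = 2 completes the 7 across.
A3 = 21 − 14 = 7 completes the 21 down.
B3 = 8 − 7 = 1 completes the 8 across.

7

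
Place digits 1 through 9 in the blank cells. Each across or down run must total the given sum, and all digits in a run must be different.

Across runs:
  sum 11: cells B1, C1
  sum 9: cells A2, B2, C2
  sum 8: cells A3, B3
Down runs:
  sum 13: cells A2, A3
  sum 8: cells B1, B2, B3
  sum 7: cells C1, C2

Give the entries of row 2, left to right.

6 2 1

Nothing is forced directly, so branch on A2, whose candidates are 4 or 5 or 6. If A2 = 4: then A3 would have to be in {1,2,3,5,6,7} for the 8 across but in {9} for the 13 down — contradiction. If A2 = 5: then A3 would have to be in {1,2,3,5,6,7} for the 8 across but in {8} for the 13 down — contradiction. So A2 = 6.
A3 = 13 − 6 = 7 completes the 13 down.
B3 = 8 − 7 = 1 completes the 8 across.
B2 = 2: the only remaining digit allowed by both the 9 across and the 8 down.
C2 = 9 − 8 = 1 completes the 9 across.
B1 = 8 − 3 = 5 completes the 8 down.
C1 = 11 − 5 = 6 completes the 11 across.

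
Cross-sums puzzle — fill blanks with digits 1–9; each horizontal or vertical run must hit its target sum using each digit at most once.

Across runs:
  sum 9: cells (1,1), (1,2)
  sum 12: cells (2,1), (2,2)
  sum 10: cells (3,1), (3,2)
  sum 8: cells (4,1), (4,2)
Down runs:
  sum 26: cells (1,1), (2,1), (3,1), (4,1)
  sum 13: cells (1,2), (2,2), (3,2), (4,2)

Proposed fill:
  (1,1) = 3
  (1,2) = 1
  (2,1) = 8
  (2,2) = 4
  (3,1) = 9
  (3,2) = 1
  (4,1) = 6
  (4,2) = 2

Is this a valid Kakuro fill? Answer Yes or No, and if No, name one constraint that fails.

No — the across run (1,1)–(1,2) sums to 4, not 9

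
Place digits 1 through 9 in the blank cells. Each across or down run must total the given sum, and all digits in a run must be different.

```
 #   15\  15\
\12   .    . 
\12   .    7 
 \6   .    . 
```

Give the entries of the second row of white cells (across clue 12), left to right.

R2C1 = 12 − 7 = 5 completes the 12 across.
No cell is forced outright now. R3C2 can only be 2 or 5 (the digits allowed by both its 6 across and its 15 down). If R3C2 = 2: then R1C2 would have to be in {3,4,5,7,8,9} for the 12 across but in {6} for the 15 down — contradiction. So R3C2 = 5.
R1C2 = 15 − 12 = 3 completes the 15 down.
R3C1 = 6 − 5 = 1 completes the 6 across.
R1C1 = 12 − 3 = 9 completes the 12 across.

5 7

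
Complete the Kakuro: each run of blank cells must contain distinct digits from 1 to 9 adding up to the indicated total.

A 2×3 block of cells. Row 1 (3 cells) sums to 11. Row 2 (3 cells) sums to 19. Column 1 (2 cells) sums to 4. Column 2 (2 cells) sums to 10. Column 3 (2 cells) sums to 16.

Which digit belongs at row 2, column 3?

4 in 2 cells must be {1,3}; 16 in 2 cells must be {7,9}.
The 11 across and the 16 down share only 7, so (1,3) = 7.
The 19 across and the 4 down share only 3, so (2,1) = 3.
(2,3) = 16 − 7 = 9 completes the 16 down.
(1,1) = 4 − 3 = 1 completes the 4 down.
(1,2) = 11 − 8 = 3 completes the 11 across.
(2,2) = 19 − 12 = 7 completes the 19 across.

9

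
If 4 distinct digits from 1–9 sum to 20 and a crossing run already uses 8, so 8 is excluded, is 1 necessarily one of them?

Counterexample: {2,3,6,9} sums to 20 under that restriction without using 1.

No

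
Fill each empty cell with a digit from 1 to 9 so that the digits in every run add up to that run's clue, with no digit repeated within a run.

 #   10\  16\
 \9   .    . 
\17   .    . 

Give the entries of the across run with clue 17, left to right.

8 9

17 in 2 cells must be {8,9}; 16 in 2 cells must be {7,9}.
The 9 across and the 16 down share only 7, so R1C2 = 7.
R2C2 = 16 − 7 = 9 completes the 16 down.
R1C1 = 9 − 7 = 2 completes the 9 across.
R2C1 = 17 − 9 = 8 completes the 17 across.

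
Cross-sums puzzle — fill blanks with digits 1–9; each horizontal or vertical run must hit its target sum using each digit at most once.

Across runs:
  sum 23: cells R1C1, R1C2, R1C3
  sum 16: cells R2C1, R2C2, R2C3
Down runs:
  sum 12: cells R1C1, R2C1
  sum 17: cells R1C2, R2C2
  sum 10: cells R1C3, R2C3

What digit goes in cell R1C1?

9

23 in 3 cells must be {6,8,9}; 17 in 2 cells must be {8,9}.
Nothing is forced directly, so branch on R1C1, whose candidates are 8 or 9. If R1C1 = 8: that forces R1C2 = 9, R1C3 = 6, R2C1 = 4, after which R2C2 would have to be in {3,5,7,9} for the 16 across but in {8} for the 17 down — contradiction. So R1C1 = 9.
Given what's placed, R1C2 must be 8 to fit the 23 across and 17 down.
R1C3 = 23 − 17 = 6 completes the 23 across.
R2C1 = 12 − 9 = 3 completes the 12 down.
R2C2 = 17 − 8 = 9 completes the 17 down.
R2C3 = 16 − 12 = 4 completes the 16 across.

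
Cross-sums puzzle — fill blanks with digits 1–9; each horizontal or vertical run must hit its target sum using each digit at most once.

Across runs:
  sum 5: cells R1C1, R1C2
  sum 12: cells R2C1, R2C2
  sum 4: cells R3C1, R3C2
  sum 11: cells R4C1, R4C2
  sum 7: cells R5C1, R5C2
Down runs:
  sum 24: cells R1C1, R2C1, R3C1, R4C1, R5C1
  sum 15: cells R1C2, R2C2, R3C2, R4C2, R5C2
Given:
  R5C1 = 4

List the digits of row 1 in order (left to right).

1, 4

4 in 2 cells must be {1,3}; 15 in 5 cells must be {1,2,3,4,5}.
R5C2 = 7 − 4 = 3 completes the 7 across.
Given what's placed, R3C2 must be 1 to fit the 4 across and 15 down.
R3C1 = 4 − 1 = 3 completes the 4 across.
Nothing is forced directly, so branch on R1C1, whose candidates are 1 or 2. If R1C1 = 2: then R1C2 would have to be in {3} for the 5 across but in {2,4,5} for the 15 down — contradiction. So R1C1 = 1.
R1C2 = 5 − 1 = 4 completes the 5 across.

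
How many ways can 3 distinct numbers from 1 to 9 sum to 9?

3

3 distinct digits from 1–9 sum between 6 and 24.
Enumerating: {1,2,6}, {1,3,5}, {2,3,4}.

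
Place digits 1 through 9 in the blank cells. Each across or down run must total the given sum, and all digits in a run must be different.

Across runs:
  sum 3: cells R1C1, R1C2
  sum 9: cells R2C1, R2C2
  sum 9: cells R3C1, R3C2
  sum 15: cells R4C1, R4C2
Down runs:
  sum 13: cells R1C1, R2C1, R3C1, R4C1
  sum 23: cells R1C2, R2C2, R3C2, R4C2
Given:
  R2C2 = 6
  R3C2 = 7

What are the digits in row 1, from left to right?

3 in 2 cells must be {1,2}.
R2C1 = 9 − 6 = 3 completes the 9 across.
R3C1 = 9 − 7 = 2 completes the 9 across.
R4C1 = 7: the only remaining digit allowed by both the 15 across and the 13 down.
R4C2 = 15 − 7 = 8 completes the 15 across.
R1C1 = 13 − 12 = 1 completes the 13 down.
R1C2 = 3 − 1 = 2 completes the 3 across.

1, 2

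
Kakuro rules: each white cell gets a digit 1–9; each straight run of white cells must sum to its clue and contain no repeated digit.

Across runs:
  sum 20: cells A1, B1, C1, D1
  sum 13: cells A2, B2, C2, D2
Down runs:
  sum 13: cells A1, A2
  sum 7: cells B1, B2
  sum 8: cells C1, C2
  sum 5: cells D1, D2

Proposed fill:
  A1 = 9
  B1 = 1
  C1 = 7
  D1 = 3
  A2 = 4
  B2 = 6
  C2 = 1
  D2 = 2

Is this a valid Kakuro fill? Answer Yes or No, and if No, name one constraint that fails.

Yes

Across: 9+1+7+3=20; 4+6+1+2=13. Down: 9+4=13; 1+6=7; 7+1=8; 3+2=5. No digit repeats within any run.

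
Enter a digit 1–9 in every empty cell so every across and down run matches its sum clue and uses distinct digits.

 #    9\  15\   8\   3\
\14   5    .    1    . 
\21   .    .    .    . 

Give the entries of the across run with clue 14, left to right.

5 6 1 2

3 in 2 cells must be {1,2}.
R1C2 = 6: the only remaining digit allowed by both the 14 across and the 15 down.
R1C4 = 14 − 12 = 2 completes the 14 across.
R2C1 = 9 − 5 = 4 completes the 9 down.
R2C2 = 15 − 6 = 9 completes the 15 down.
R2C3 = 8 − 1 = 7 completes the 8 down.
R2C4 = 21 − 20 = 1 completes the 21 across.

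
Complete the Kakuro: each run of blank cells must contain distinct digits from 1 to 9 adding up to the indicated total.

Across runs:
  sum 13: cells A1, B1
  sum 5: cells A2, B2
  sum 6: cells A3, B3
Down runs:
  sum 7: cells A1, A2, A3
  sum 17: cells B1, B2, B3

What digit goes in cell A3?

7 in 3 cells must be {1,2,4}.
The 13 across and the 7 down share only 4, so A1 = 4.
B1 = 13 − 4 = 9 completes the 13 across.
Nothing is forced directly, so branch on A2, whose candidates are 1 or 2. If A2 = 1: then B2 would have to be in {4} for the 5 across but in {1,2,3,5,6,7} for the 17 down — contradiction. So A2 = 2.
B2 = 5 − 2 = 3 completes the 5 across.
A3 = 7 − 6 = 1 completes the 7 down.
B3 = 6 − 1 = 5 completes the 6 across.

1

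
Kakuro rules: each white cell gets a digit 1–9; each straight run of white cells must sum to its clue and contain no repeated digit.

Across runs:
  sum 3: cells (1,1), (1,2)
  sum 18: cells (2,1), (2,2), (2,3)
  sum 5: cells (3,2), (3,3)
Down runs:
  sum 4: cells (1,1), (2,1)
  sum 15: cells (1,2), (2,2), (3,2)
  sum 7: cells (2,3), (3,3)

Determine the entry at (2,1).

3 in 2 cells must be {1,2}; 4 in 2 cells must be {1,3}.
The 3 across and the 4 down share only 1, so (1,1) = 1.
(1,2) = 3 − 1 = 2 completes the 3 across.
(2,1) = 4 − 1 = 3 completes the 4 down.
(2,3) = 6: the only remaining digit allowed by both the 18 across and the 7 down.
(3,2) = 4: the only remaining digit allowed by both the 5 across and the 15 down.
(3,3) = 5 − 4 = 1 completes the 5 across.
(2,2) = 18 − 9 = 9 completes the 18 across.

3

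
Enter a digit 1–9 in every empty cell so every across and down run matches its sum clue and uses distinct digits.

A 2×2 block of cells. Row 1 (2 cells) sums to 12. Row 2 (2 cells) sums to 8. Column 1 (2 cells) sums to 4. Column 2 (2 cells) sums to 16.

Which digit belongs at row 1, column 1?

3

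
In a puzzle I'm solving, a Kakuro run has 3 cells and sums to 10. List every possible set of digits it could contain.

{1,2,7}; {1,3,6}; {1,4,5}; {2,3,5}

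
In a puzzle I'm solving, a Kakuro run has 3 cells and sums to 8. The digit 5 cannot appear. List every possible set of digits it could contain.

{1,3,4}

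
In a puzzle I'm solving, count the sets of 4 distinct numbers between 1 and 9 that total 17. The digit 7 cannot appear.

4 distinct digits from 1–9 sum between 10 and 30.
Dropping sets that contain 7.
Enumerating: {1,2,5,9}, {1,2,6,8}, {1,3,4,9}, {1,3,5,8}, {2,3,4,8}, {2,4,5,6}.

6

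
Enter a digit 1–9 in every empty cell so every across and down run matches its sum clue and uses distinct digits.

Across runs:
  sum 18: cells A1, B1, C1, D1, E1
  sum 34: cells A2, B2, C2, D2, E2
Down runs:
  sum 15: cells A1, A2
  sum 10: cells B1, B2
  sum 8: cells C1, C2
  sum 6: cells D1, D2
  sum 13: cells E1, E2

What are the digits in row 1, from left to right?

6, 4, 1, 2, 5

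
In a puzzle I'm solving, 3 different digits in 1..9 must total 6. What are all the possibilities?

3 distinct digits from 1–9 sum between 6 and 24.
Only one set works: {1,2,3}.

{1,2,3}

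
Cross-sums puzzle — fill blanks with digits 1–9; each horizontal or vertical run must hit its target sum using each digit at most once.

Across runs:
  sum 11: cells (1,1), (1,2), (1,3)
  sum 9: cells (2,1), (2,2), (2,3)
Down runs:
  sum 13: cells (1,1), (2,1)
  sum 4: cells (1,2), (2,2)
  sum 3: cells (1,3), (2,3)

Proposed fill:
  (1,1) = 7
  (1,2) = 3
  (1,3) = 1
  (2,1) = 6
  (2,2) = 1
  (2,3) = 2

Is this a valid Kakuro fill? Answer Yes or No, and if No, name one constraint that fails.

Across: 7+3+1=11; 6+1+2=9. Down: 7+6=13; 3+1=4; 1+2=3. No digit repeats within any run.

Yes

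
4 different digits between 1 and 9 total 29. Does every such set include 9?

Yes

The only way to make 29 from 4 distinct digits is {5,7,8,9}, which contains 9.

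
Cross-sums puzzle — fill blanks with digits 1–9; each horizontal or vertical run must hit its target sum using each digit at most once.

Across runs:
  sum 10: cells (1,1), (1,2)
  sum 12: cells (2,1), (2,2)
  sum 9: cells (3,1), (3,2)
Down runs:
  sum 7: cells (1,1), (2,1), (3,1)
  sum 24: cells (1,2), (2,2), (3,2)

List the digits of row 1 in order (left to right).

7 in 3 cells must be {1,2,4}; 24 in 3 cells must be {7,8,9}.
The 12 across and the 7 down share only 4, so (2,1) = 4.
(2,2) = 12 − 4 = 8 completes the 12 across.
Given what's placed, (3,2) must be 7 to fit the 9 across and 24 down.
(1,2) = 24 − 15 = 9 completes the 24 down.
(3,1) = 9 − 7 = 2 completes the 9 across.
(1,1) = 10 − 9 = 1 completes the 10 across.

1, 9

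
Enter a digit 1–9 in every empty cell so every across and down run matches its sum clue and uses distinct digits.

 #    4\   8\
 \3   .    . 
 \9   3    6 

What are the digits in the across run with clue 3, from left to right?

3 in 2 cells must be {1,2}; 4 in 2 cells must be {1,3}.
R1C1 = 4 − 3 = 1 completes the 4 down.
R1C2 = 3 − 1 = 2 completes the 3 across.

1 2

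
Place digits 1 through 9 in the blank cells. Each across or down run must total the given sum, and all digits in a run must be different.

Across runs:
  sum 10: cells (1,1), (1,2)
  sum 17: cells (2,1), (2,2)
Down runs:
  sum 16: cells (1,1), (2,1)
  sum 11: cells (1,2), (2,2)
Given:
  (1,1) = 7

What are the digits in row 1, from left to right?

17 in 2 cells must be {8,9}; 16 in 2 cells must be {7,9}.
(1,2) = 10 − 7 = 3 completes the 10 across.
(2,1) = 16 − 7 = 9 completes the 16 down.
(2,2) = 17 − 9 = 8 completes the 17 across.

7, 3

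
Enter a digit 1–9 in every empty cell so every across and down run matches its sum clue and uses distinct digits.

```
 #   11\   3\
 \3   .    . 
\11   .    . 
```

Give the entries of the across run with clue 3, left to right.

3 in 2 cells must be {1,2}.
The 3 across and the 11 down share only 2, so R1C1 = 2.
R1C2 = 3 − 2 = 1 completes the 3 across.
R2C1 = 11 − 2 = 9 completes the 11 down.
R2C2 = 11 − 9 = 2 completes the 11 across.

2 1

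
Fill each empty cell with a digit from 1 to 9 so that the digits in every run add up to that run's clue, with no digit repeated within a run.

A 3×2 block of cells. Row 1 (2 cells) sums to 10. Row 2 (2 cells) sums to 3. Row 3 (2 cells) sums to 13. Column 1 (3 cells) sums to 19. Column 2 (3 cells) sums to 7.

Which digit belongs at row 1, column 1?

8

3 in 2 cells must be {1,2}; 7 in 3 cells must be {1,2,4}.
The 3 across and the 19 down share only 2, so (2,1) = 2.
(2,2) = 3 − 2 = 1 completes the 3 across.
Given what's placed, (3,2) must be 4 to fit the 13 across and 7 down.
(1,2) = 7 − 5 = 2 completes the 7 down.
(3,1) = 13 − 4 = 9 completes the 13 across.
(1,1) = 10 − 2 = 8 completes the 10 across.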